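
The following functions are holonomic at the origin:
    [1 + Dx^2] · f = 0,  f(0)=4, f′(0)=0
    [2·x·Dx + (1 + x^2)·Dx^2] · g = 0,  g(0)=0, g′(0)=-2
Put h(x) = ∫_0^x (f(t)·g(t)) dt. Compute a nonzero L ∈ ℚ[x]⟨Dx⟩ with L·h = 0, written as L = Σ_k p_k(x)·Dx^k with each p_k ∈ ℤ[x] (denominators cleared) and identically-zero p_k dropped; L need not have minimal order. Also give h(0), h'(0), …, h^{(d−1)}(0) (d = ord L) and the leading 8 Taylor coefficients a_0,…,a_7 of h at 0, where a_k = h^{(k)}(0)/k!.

f: a_k = 4, 0, -2, 0, 1/6, 0, -1/180, 0, …
g: a_k = 0, -2, 0, 2/3, 0, -2/5, 0, 2/7, …
Product ⇒ symmetric product L₀, ord ≤ 4.
Integrate: L := L₀·Dx.
L = (10 + 26·x^2 + 11·x^4 + 4·x^6 + x^8)·Dx + (12·x + 20·x^3 + 12·x^5 + 4·x^7)·Dx^2 + (12 + 32·x^2 + 18·x^4 + 8·x^6 + 2·x^8)·Dx^3 + (12·x + 20·x^3 + 12·x^5 + 4·x^7)·Dx^4 + (2 + 6·x^2 + 7·x^4 + 4·x^6 + x^8)·Dx^5  (order 5).
h: a_k = 0, 0, -4, 0, 5/3, 0, -49/90, 0, …
ICs: h(0) = 0, h′(0) = 0, h′′(0) = -8, h′′′(0) = 0, h′′′′(0) = 40.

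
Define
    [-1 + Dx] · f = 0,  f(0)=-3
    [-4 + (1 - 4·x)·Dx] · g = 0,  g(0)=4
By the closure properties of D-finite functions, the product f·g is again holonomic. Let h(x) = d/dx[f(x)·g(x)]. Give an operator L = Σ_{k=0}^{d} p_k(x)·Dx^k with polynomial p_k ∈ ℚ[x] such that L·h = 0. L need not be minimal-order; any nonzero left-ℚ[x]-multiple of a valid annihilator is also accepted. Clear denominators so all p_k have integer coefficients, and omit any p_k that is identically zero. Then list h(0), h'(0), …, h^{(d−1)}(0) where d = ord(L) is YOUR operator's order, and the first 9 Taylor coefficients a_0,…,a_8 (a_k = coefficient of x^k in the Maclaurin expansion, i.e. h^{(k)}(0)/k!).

f: a_k = -3, -3, -3/2, -1/2, -1/8, -1/40, -1/240, -1/1680, -1/13440, …
g: a_k = 4, 16, 64, 256, 1024, 4096, 16384, 65536, 262144, …
L₀ := L_f ⊗_s L_g (sym. prod.), ord ≤ 1.
h=h₀': d/dx-closure on L₀ ⇒ L.
L = (41 - 40·x + 16·x^2) + (-5 + 24·x - 16·x^2)·Dx  (order 1).
h: a_k = -60, -492, -2958, -15778, -157781/2, -757349/2, -106028861/60, -3392923553/420, -122145247909/3360, …
ICs: h(0) = -60.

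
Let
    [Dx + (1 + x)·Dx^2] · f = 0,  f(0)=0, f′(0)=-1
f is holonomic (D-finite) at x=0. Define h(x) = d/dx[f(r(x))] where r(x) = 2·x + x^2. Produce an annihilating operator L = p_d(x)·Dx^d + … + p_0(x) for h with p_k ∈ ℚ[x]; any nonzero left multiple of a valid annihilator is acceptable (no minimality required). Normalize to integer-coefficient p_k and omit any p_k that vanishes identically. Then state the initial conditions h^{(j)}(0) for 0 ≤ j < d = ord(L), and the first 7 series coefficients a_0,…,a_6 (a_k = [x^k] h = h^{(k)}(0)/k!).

f: a_k = 0, -1, 1/2, -1/3, 1/4, -1/5, 1/6, …
Substitute x→r, Dx→(1/r')Dx; clear ⇒ L₀.
Differentiate: ansatz ord ≤ ord L₀ ⇒ L.
L = 1 + (1 + x)·Dx  (order 1).
h: a_k = -2, 2, -2, 2, -2, 2, -2, …
ICs: h(0) = -2.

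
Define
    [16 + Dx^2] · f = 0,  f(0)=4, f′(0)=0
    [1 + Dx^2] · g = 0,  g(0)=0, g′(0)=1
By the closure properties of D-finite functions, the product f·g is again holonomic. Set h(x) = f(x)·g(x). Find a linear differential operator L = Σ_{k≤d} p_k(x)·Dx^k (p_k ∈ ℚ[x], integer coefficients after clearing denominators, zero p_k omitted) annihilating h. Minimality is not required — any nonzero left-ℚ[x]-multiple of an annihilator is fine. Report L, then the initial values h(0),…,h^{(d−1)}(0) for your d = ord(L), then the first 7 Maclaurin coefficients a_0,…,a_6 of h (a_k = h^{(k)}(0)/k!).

L = 225 + 34·Dx^2 + Dx^4  (order 4).
h: a_k = 0, 4, 0, -98/3, 0, 1441/30, 0, …
ICs: h(0) = 0, h′(0) = 4, h′′(0) = 0, h′′′(0) = -196.

f: a_k = 4, 0, -32, 0, 128/3, 0, -1024/45, …
g: a_k = 0, 1, 0, -1/6, 0, 1/120, 0, …
h₀=f·g: eliminate ⇒ L₀, order ≤ 2·2.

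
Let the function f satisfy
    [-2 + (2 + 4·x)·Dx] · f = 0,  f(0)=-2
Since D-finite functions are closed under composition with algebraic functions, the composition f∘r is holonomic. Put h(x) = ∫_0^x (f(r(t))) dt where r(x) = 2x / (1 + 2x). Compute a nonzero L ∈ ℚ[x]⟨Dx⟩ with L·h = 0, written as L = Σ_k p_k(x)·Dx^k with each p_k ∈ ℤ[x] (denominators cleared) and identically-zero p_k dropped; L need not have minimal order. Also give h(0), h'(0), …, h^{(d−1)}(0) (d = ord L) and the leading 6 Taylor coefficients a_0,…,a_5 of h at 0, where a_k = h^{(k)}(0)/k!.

L = -2·Dx + (1 + 8·x + 12·x^2)·Dx^2  (order 2).
h: a_k = 0, -2, -2, 4, -10, 148/5, …
ICs: h(0) = 0, h′(0) = -2.

f: a_k = -2, -2, 1, -1, 5/4, -7/4, …
h₀=f(r): pull back L_f along r ⇒ L₀.
∫: right-multiply L₀ by Dx.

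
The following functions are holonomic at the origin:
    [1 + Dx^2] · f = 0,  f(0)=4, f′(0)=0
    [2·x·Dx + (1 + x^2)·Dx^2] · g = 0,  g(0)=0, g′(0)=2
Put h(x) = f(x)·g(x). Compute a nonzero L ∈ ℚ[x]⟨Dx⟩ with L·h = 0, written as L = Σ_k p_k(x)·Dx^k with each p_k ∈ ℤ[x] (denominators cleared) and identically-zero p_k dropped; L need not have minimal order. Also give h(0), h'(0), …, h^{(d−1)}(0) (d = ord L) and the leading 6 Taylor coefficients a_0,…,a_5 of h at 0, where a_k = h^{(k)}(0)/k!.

L = (10 + 26·x^2 + 11·x^4 + 4·x^6 + x^8) + (12·x + 20·x^3 + 12·x^5 + 4·x^7)·Dx + (12 + 32·x^2 + 18·x^4 + 8·x^6 + 2·x^8)·Dx^2 + (12·x + 20·x^3 + 12·x^5 + 4·x^7)·Dx^3 + (2 + 6·x^2 + 7·x^4 + 4·x^6 + x^8)·Dx^4  (order 4).
h: a_k = 0, 8, 0, -20/3, 0, 49/15, …
ICs: h(0) = 0, h′(0) = 8, h′′(0) = 0, h′′′(0) = -40.

f: a_k = 4, 0, -2, 0, 1/6, 0, …
g: a_k = 0, 2, 0, -2/3, 0, 2/5, …
Product ⇒ symmetric product L₀, ord ≤ 4.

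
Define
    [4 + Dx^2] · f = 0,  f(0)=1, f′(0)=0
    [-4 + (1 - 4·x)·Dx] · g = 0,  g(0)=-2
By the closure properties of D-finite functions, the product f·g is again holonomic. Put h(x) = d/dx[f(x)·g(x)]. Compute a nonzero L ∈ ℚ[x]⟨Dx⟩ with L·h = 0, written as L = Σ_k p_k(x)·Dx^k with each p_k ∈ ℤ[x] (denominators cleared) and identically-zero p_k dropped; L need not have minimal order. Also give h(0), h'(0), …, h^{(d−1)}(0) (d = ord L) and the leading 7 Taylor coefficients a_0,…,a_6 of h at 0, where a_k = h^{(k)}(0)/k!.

L = (-28 - 32·x + 64·x^2) + (-8 + 32·x)·Dx + (1 - 8·x + 16·x^2)·Dx^2  (order 2).
h: a_k = -8, -56, -336, -5392/3, -26960/3, -647024/15, -9058336/45, …
ICs: h(0) = -8, h′(0) = -56.

f: a_k = 1, 0, -2, 0, 2/3, 0, -4/45, …
g: a_k = -2, -8, -32, -128, -512, -2048, -8192, …
Product ⇒ symmetric product L₀, ord ≤ 2.
Derive L from L₀ (diff closure).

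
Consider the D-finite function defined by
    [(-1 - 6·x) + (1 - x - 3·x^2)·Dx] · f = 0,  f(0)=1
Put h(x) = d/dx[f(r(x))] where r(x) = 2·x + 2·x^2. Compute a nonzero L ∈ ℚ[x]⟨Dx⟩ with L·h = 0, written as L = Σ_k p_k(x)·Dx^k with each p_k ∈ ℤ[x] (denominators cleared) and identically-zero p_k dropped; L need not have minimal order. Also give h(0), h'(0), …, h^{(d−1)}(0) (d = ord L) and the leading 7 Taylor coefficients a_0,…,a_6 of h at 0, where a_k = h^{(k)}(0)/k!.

f: a_k = 1, 1, 4, 7, 19, 40, 97, …
f∘r: x↦r, Dx↦Dx/r' in L_f ⇒ L₀.
Differentiate: ansatz ord ≤ ord L₀ ⇒ L.
L = (18 + 156·x + 804·x^2 + 2736·x^3 + 4968·x^4 + 4320·x^5 + 1440·x^6) + (-1 - 12·x + 6·x^2 + 268·x^3 + 900·x^4 + 1368·x^5 + 1008·x^6 + 288·x^7)·Dx  (order 1).
h: a_k = 2, 36, 264, 1952, 13320, 86928, 553280, …
ICs: h(0) = 2.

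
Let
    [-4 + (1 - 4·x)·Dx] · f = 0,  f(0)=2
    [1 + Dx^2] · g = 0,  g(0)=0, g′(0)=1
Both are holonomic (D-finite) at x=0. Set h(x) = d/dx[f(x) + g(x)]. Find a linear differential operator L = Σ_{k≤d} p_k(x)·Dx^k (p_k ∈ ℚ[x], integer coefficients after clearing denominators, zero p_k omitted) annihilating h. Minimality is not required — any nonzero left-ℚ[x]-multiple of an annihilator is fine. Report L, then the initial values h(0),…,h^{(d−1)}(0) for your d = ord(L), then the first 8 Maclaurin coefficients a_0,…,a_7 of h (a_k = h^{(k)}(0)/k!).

f: a_k = 2, 8, 32, 128, 512, 2048, 8192, 32768, …
g: a_k = 0, 1, 0, -1/6, 0, 1/120, 0, -1/5040, …
h₀=f+g: left-lcm gives L₀, ord ≤ 3.
Derive L from L₀ (diff closure).
L = (1544 - 64·x + 128·x^2) + (-97 + 396·x - 48·x^2 + 64·x^3)·Dx + (1544 - 64·x + 128·x^2)·Dx^2 + (-97 + 396·x - 48·x^2 + 64·x^3)·Dx^3  (order 3).
h: a_k = 9, 64, 767/2, 2048, 245761/24, 49152, 165150719/720, 1048576, …
ICs: h(0) = 9, h′(0) = 64, h′′(0) = 767.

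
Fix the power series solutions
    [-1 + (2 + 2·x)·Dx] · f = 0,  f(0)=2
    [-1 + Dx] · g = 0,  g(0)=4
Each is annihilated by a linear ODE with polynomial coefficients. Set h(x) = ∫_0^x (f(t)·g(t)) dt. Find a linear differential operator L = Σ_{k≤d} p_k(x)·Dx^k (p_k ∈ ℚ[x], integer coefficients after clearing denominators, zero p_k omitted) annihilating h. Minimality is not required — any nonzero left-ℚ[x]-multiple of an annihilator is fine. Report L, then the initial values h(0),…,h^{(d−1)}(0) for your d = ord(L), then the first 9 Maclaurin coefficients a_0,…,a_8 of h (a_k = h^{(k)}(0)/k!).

f: a_k = 2, 1, -1/4, 1/8, -5/64, 7/128, -21/512, 33/1024, -429/16384, …
g: a_k = 4, 4, 2, 2/3, 1/6, 1/30, 1/180, 1/1260, 1/10080, …
f·g: L₀ = L_f ⊗_s L_g, ord ≤ 1·1.
h=∫₀ˣh₀: take L = L₀·Dx.
L = (-3 - 2·x)·Dx + (2 + 2·x)·Dx^2  (order 2).
h: a_k = 0, 8, 6, 7/3, 17/24, 11/80, 107/2880, -89/40320, 1123/215040, …
ICs: h(0) = 0, h′(0) = 8.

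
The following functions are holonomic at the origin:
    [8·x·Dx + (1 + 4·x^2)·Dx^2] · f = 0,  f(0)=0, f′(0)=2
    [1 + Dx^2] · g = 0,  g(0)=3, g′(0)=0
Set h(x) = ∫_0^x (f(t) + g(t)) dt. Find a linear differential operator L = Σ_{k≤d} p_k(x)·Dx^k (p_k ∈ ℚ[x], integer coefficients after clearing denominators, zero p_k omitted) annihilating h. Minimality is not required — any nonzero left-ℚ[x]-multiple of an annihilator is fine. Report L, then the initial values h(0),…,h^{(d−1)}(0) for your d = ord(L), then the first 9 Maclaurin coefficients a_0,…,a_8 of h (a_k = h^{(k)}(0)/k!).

L = (-376·x + 1600·x^3 + 128·x^5)·Dx^2 + (-7 + 76·x^2 + 432·x^4 + 64·x^6)·Dx^3 + (-376·x + 1600·x^3 + 128·x^5)·Dx^4 + (-7 + 76·x^2 + 432·x^4 + 64·x^6)·Dx^5  (order 5).
h: a_k = 0, 3, 1, -1/2, -2/3, 1/40, 16/15, -1/1680, -16/7, …
ICs: h(0) = 0, h′(0) = 3, h′′(0) = 2, h′′′(0) = -3, h′′′′(0) = -16.

f: a_k = 0, 2, 0, -8/3, 0, 32/5, 0, -128/7, 0, …
g: a_k = 3, 0, -3/2, 0, 1/8, 0, -1/240, 0, 1/13440, …
f+g: L₀ = lclm(L_f,L_g), ord ≤ 2+2.
∫: right-multiply L₀ by Dx.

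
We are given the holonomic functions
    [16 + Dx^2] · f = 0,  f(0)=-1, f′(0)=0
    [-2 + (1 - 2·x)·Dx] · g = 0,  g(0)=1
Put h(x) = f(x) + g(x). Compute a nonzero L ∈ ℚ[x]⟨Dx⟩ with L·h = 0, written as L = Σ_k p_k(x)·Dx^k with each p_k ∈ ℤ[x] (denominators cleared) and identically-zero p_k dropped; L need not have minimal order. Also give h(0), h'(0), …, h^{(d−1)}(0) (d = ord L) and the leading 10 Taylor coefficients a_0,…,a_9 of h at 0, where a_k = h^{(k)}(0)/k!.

f: a_k = -1, 0, 8, 0, -32/3, 0, 256/45, 0, -512/315, 0, …
g: a_k = 1, 2, 4, 8, 16, 32, 64, 128, 256, 512, …
L₀ := lclm(L_f,L_g); ord L₀ ≤ 2+1.
L = (-160 + 256·x - 256·x^2) + (48 - 224·x + 384·x^2 - 256·x^3)·Dx + (-10 + 16·x - 16·x^2)·Dx^2 + (3 - 14·x + 24·x^2 - 16·x^3)·Dx^3  (order 3).
h: a_k = 0, 2, 12, 8, 16/3, 32, 3136/45, 128, 80128/315, 512, …
ICs: h(0) = 0, h′(0) = 2, h′′(0) = 24.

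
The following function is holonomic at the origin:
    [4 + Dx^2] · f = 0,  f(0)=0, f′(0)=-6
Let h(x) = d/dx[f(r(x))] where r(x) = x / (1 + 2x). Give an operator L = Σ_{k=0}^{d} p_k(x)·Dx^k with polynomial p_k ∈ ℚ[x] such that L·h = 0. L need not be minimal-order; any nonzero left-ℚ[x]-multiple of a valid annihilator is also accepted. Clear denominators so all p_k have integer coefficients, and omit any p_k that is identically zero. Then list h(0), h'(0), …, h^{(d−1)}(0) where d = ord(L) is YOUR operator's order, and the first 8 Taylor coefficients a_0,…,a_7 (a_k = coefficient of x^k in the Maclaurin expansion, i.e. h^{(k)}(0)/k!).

f: a_k = 0, -6, 0, 4, 0, -4/5, 0, 8/105, …
Substitute x→r, Dx→(1/r')Dx; clear ⇒ L₀.
Derive L from L₀ (diff closure).
L = (28 + 96·x + 96·x^2) + (12 + 72·x + 144·x^2 + 96·x^3)·Dx + (1 + 8·x + 24·x^2 + 32·x^3 + 16·x^4)·Dx^2  (order 2).
h: a_k = -6, 24, -60, 96, -4, -720, 55448/15, -203648/15, …
ICs: h(0) = -6, h′(0) = 24.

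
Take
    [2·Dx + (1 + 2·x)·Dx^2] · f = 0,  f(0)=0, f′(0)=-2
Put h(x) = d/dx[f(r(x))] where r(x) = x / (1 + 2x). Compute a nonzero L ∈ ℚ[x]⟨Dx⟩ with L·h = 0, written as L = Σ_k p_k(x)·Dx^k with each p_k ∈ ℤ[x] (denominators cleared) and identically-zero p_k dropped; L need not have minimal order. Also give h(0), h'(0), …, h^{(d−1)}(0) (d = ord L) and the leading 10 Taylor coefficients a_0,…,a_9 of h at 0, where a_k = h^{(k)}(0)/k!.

f: a_k = 0, -2, 2, -8/3, 4, -32/5, 32/3, -128/7, 32, -512/9, …
h₀=f(r): pull back L_f along r ⇒ L₀.
Differentiate: ansatz ord ≤ ord L₀ ⇒ L.
L = (6 + 16·x) + (1 + 6·x + 8·x^2)·Dx  (order 1).
h: a_k = -2, 12, -56, 240, -992, 4032, -16256, 65280, -261632, 1047552, …
ICs: h(0) = -2.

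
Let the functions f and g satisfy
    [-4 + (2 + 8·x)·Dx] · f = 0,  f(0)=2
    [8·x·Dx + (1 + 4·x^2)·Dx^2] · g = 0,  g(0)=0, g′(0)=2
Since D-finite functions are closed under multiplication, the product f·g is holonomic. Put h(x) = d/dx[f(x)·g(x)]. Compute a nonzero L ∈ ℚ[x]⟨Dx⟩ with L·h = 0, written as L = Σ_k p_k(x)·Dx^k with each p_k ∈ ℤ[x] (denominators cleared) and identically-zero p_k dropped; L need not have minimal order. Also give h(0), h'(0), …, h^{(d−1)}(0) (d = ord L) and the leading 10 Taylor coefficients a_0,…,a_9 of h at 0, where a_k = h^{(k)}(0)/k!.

L = (-4 + 160·x + 320·x^2 - 384·x^3 - 192·x^4) + (16 + 120·x + 432·x^2 + 544·x^3 - 1344·x^4 - 768·x^5)·Dx + (3 + 20·x + 24·x^2 - 16·x^3 - 16·x^4 - 384·x^5 - 256·x^6)·Dx^2  (order 2).
h: a_k = 4, 16, -40, 64/3, -248/3, 3488/5, -36208/15, 743168/105, -184280/7, 6597152/63, …
ICs: h(0) = 4, h′(0) = 16.

f: a_k = 2, 4, -4, 8, -20, 56, -168, 528, -1716, 5720, …
g: a_k = 0, 2, 0, -8/3, 0, 32/5, 0, -128/7, 0, 512/9, …
h₀=f·g: eliminate ⇒ L₀, order ≤ 1·2.
Differentiate: ansatz ord ≤ ord L₀ ⇒ L.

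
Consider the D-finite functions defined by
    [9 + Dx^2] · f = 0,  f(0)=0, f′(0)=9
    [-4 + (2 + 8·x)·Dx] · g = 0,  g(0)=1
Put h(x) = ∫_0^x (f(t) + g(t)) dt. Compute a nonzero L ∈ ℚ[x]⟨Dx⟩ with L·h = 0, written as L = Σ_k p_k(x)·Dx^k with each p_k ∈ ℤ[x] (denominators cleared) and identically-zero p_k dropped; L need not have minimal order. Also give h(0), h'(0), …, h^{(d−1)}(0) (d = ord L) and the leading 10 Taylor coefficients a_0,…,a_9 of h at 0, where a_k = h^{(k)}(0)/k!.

f: a_k = 0, 9, 0, -27/2, 0, 243/40, 0, -729/560, 0, 729/4480, …
g: a_k = 1, 2, -2, 4, -10, 28, -84, 264, -858, 2860, …
f+g: L₀ = lclm(L_f,L_g), ord ≤ 2+1.
h=∫₀ˣh₀: take L = L₀·Dx.
L = (-378 - 1296·x - 2592·x^2)·Dx + (45 + 828·x + 3888·x^2 + 5184·x^3)·Dx^2 + (-42 - 144·x - 288·x^2)·Dx^3 + (5 + 92·x + 432·x^2 + 576·x^3)·Dx^4  (order 4).
h: a_k = 0, 1, 11/2, -2/3, -19/8, -2, 1363/240, -12, 147111/4480, -286/3, …
ICs: h(0) = 0, h′(0) = 1, h′′(0) = 11, h′′′(0) = -4.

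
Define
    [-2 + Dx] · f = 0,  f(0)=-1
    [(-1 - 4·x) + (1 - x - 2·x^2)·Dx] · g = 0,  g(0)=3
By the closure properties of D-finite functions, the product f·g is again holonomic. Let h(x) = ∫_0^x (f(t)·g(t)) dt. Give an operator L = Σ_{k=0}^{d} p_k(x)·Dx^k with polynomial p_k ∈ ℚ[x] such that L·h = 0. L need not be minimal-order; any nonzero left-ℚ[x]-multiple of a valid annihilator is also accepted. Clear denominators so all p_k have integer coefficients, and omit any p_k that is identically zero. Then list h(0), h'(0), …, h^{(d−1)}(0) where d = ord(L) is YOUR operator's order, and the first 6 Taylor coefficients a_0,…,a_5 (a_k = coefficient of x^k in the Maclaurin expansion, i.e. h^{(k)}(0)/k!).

f: a_k = -1, -2, -2, -4/3, -2/3, -4/15, …
g: a_k = 3, 3, 9, 15, 33, 63, …
h₀=f·g: eliminate ⇒ L₀, order ≤ 1·1.
h=∫h₀ ⇒ L = L₀·Dx.
L = (3 + 2·x - 4·x^2)·Dx + (-1 + x + 2·x^2)·Dx^2  (order 2).
h: a_k = 0, -3, -9/2, -7, -43/4, -87/5, …
ICs: h(0) = 0, h′(0) = -3.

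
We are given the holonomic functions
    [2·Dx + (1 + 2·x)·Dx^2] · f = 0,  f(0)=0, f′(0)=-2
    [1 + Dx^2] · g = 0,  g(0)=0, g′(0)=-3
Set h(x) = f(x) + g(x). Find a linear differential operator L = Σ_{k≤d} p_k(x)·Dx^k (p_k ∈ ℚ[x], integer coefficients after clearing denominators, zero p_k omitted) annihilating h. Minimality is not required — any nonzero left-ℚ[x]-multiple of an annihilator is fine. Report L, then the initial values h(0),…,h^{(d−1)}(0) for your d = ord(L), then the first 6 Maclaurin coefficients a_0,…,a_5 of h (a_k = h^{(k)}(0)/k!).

L = (50 + 8·x + 8·x^2)·Dx + (9 + 22·x + 12·x^2 + 8·x^3)·Dx^2 + (50 + 8·x + 8·x^2)·Dx^3 + (9 + 22·x + 12·x^2 + 8·x^3)·Dx^4  (order 4).
h: a_k = 0, -5, 2, -13/6, 4, -257/40, …
ICs: h(0) = 0, h′(0) = -5, h′′(0) = 4, h′′′(0) = -13.

f: a_k = 0, -2, 2, -8/3, 4, -32/5, …
g: a_k = 0, -3, 0, 1/2, 0, -1/40, …
h₀=f+g: left-lcm gives L₀, ord ≤ 4.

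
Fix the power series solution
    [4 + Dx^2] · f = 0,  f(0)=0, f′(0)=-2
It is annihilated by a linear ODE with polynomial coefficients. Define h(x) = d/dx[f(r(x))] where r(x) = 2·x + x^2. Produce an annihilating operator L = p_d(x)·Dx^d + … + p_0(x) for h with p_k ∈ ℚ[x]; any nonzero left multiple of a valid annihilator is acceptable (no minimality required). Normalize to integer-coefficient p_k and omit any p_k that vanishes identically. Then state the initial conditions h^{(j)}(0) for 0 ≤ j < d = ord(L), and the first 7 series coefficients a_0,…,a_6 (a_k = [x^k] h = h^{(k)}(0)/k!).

f: a_k = 0, -2, 0, 4/3, 0, -4/15, 0, …
f∘r: x↦r, Dx↦Dx/r' in L_f ⇒ L₀.
h=h₀': d/dx-closure on L₀ ⇒ L.
L = (19 + 64·x + 96·x^2 + 64·x^3 + 16·x^4) + (-3 - 3·x)·Dx + (1 + 2·x + x^2)·Dx^2  (order 2).
h: a_k = -4, -4, 32, 64, -8/3, -120, -5696/45, …
ICs: h(0) = -4, h′(0) = -4.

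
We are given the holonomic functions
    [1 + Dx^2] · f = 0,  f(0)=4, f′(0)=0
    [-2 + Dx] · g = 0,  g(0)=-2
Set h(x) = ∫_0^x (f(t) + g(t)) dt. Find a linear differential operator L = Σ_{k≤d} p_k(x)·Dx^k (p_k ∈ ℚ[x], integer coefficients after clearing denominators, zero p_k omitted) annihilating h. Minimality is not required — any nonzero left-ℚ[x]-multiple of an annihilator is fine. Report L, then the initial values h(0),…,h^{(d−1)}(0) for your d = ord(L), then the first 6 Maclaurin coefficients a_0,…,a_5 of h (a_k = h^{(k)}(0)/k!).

L = -2·Dx + Dx^2 - 2·Dx^3 + Dx^4  (order 4).
h: a_k = 0, 2, -2, -2, -2/3, -7/30, …
ICs: h(0) = 0, h′(0) = 2, h′′(0) = -4, h′′′(0) = -12.

f: a_k = 4, 0, -2, 0, 1/6, 0, …
g: a_k = -2, -4, -4, -8/3, -4/3, -8/15, …
Weyl lclm of L_f,L_g ⇒ L₀ (ord ≤ 3).
h=∫h₀ ⇒ L = L₀·Dx.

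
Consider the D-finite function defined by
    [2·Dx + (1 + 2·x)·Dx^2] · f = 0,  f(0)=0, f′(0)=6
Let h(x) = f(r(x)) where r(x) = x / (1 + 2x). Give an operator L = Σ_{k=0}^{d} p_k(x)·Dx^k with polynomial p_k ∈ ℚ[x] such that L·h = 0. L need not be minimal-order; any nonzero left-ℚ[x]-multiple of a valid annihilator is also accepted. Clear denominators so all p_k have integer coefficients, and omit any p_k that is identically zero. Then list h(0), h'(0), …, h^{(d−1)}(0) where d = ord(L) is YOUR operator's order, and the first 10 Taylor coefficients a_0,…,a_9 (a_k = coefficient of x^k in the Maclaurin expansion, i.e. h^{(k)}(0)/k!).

L = (6 + 16·x)·Dx + (1 + 6·x + 8·x^2)·Dx^2  (order 2).
h: a_k = 0, 6, -18, 56, -180, 2976/5, -2016, 48768/7, -24480, 261632/3, …
ICs: h(0) = 0, h′(0) = 6.

f: a_k = 0, 6, -6, 8, -12, 96/5, -32, 384/7, -96, 512/3, …
f∘r: x↦r, Dx↦Dx/r' in L_f ⇒ L₀.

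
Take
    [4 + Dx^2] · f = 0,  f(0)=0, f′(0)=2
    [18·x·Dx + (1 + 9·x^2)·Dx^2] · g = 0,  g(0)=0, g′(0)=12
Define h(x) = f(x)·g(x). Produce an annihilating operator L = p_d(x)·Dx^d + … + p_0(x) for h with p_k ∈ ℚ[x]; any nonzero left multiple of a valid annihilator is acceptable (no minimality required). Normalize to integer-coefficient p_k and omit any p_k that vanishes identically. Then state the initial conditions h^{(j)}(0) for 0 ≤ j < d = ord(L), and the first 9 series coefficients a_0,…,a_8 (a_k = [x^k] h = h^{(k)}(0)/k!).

f: a_k = 0, 2, 0, -4/3, 0, 4/15, 0, -8/315, 0, …
g: a_k = 0, 12, 0, -36, 0, 972/5, 0, -8748/7, 0, …
L₀ := L_f ⊗_s L_g (sym. prod.), ord ≤ 4.
L = (2080 + 50256·x^2 + 89424·x^4 + 186624·x^6 + 419904·x^8) + (3168·x + 38880·x^3 + 139968·x^5 + 419904·x^7)·Dx + (572 + 13788·x^2 + 33048·x^4 + 93312·x^6 + 209952·x^8)·Dx^2 + (792·x + 9720·x^3 + 34992·x^5 + 104976·x^7)·Dx^3 + (13 + 306·x^2 + 2673·x^4 + 11664·x^6 + 26244·x^8)·Dx^4  (order 4).
h: a_k = 0, 0, 24, 0, -88, 0, 440, 0, -41528/15, …
ICs: h(0) = 0, h′(0) = 0, h′′(0) = 48, h′′′(0) = 0.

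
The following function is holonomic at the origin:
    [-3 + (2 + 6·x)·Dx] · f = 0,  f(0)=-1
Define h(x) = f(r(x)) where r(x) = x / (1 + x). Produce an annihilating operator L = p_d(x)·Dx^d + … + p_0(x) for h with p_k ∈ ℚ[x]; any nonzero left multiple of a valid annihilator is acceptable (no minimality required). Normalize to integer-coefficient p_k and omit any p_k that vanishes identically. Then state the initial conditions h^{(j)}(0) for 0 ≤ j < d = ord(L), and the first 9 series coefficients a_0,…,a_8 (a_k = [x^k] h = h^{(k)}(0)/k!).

f: a_k = -1, -3/2, 9/8, -27/16, 405/128, -1701/256, 15309/1024, -72171/2048, 2814669/32768, …
L₀ from L_f via x↦r, Dx↦r'^{-1}Dx.
L = -3 + (2 + 10·x + 8·x^2)·Dx  (order 1).
h: a_k = -1, -3/2, 21/8, -87/16, 1677/128, -9069/256, 106305/1024, -658335/2048, 33903165/32768, …
ICs: h(0) = -1.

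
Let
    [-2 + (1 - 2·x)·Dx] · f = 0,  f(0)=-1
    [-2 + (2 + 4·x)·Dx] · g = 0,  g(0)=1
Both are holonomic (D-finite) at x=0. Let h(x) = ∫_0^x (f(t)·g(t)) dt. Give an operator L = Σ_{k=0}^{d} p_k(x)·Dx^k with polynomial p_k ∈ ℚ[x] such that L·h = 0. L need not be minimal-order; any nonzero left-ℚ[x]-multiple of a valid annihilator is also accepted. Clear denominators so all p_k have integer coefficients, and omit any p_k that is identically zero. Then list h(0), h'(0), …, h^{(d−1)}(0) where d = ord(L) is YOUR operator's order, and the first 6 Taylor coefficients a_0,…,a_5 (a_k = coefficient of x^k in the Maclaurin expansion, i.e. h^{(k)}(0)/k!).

L = (3 + 2·x)·Dx + (-1 + 4·x^2)·Dx^2  (order 2).
h: a_k = 0, -1, -3/2, -11/6, -23/8, -179/40, …
ICs: h(0) = 0, h′(0) = -1.

f: a_k = -1, -2, -4, -8, -16, -32, …
g: a_k = 1, 1, -1/2, 1/2, -5/8, 7/8, …
Product ⇒ symmetric product L₀, ord ≤ 1.
h=∫h₀ ⇒ L = L₀·Dx.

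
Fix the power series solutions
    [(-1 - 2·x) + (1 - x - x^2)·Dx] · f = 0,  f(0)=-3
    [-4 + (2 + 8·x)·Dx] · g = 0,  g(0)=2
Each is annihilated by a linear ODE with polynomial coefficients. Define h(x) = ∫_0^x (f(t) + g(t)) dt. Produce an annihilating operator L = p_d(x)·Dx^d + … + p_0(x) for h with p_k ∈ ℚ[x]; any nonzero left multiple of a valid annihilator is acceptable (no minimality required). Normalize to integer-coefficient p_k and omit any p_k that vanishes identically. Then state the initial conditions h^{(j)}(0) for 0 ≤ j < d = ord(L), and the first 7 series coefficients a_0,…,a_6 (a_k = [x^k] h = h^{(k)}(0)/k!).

f: a_k = -3, -3, -6, -9, -15, -24, -39, …
g: a_k = 2, 4, -4, 8, -20, 56, -168, …
f+g: L₀ = lclm(L_f,L_g), ord ≤ 1+1.
Integrate: L := L₀·Dx.
L = (-12 - 48·x - 48·x^2 - 40·x^3)·Dx + (8 + 30·x + 114·x^2 + 152·x^3 + 100·x^4)·Dx^2 + (1 - 5·x - 39·x^2 + 6·x^3 + 82·x^4 + 40·x^5)·Dx^3  (order 3).
h: a_k = 0, -1, 1/2, -10/3, -1/4, -7, 16/3, …
ICs: h(0) = 0, h′(0) = -1, h′′(0) = 1.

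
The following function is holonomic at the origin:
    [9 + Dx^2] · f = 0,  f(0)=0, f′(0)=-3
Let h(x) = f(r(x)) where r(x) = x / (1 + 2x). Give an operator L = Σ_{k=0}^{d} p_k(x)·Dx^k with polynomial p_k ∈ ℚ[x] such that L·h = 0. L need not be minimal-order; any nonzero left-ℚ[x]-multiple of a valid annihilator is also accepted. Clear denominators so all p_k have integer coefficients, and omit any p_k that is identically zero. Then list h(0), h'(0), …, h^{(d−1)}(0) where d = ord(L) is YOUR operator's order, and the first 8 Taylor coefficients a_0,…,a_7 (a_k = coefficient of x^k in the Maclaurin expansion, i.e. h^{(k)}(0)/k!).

f: a_k = 0, -3, 0, 9/2, 0, -81/40, 0, 243/560, …
h₀=f(r): pull back L_f along r ⇒ L₀.
L = 9 + (4 + 24·x + 48·x^2 + 32·x^3)·Dx + (1 + 8·x + 24·x^2 + 32·x^3 + 16·x^4)·Dx^2  (order 2).
h: a_k = 0, -3, 6, -15/2, -3, 2319/40, -975/4, 429483/560, …
ICs: h(0) = 0, h′(0) = -3.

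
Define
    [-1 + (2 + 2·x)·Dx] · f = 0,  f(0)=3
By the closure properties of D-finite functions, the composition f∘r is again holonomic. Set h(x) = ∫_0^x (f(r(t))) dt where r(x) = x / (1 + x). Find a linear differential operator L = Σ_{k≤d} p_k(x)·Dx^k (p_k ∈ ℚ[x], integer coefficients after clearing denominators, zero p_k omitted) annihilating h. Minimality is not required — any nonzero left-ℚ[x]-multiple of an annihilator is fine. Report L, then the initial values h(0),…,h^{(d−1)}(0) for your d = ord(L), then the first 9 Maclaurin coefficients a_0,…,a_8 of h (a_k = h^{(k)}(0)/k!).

L = -Dx + (2 + 6·x + 4·x^2)·Dx^2  (order 2).
h: a_k = 0, 3, 3/4, -5/8, 39/64, -423/640, 399/512, -7059/7168, 21615/16384, …
ICs: h(0) = 0, h′(0) = 3.

f: a_k = 3, 3/2, -3/8, 3/16, -15/128, 21/256, -63/1024, 99/2048, -1287/32768, …
h₀=f(r): pull back L_f along r ⇒ L₀.
∫: right-multiply L₀ by Dx.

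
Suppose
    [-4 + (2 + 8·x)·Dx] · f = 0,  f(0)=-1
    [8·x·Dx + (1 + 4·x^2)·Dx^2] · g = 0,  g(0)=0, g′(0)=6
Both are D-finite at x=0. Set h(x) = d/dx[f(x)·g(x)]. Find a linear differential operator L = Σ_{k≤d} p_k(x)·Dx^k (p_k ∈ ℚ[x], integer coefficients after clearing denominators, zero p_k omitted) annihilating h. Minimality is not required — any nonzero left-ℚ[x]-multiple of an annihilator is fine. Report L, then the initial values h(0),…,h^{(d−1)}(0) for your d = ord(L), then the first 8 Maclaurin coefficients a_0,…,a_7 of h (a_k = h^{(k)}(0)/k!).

L = (-4 + 160·x + 320·x^2 - 384·x^3 - 192·x^4) + (16 + 120·x + 432·x^2 + 544·x^3 - 1344·x^4 - 768·x^5)·Dx + (3 + 20·x + 24·x^2 - 16·x^3 - 16·x^4 - 384·x^5 - 256·x^6)·Dx^2  (order 2).
h: a_k = -6, -24, 60, -32, 124, -5232/5, 18104/5, -371584/35, …
ICs: h(0) = -6, h′(0) = -24.

f: a_k = -1, -2, 2, -4, 10, -28, 84, -264, …
g: a_k = 0, 6, 0, -8, 0, 96/5, 0, -384/7, …
h₀=f·g: eliminate ⇒ L₀, order ≤ 1·2.
Differentiate: ansatz ord ≤ ord L₀ ⇒ L.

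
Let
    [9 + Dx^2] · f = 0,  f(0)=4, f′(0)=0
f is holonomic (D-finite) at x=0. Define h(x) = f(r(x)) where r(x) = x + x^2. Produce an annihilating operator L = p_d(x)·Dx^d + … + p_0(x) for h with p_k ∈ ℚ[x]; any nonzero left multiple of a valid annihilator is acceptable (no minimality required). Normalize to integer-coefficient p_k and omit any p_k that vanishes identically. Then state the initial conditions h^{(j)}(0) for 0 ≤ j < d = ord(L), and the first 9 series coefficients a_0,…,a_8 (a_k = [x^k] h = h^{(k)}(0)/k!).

f: a_k = 4, 0, -18, 0, 27/2, 0, -81/20, 0, 729/1120, …
Substitute x→r, Dx→(1/r')Dx; clear ⇒ L₀.
L = (9 + 54·x + 108·x^2 + 72·x^3) - 2·Dx + (1 + 2·x)·Dx^2  (order 2).
h: a_k = 4, 0, -18, -36, -9/2, 54, 1539/20, 297/10, -52191/1120, …
ICs: h(0) = 4, h′(0) = 0.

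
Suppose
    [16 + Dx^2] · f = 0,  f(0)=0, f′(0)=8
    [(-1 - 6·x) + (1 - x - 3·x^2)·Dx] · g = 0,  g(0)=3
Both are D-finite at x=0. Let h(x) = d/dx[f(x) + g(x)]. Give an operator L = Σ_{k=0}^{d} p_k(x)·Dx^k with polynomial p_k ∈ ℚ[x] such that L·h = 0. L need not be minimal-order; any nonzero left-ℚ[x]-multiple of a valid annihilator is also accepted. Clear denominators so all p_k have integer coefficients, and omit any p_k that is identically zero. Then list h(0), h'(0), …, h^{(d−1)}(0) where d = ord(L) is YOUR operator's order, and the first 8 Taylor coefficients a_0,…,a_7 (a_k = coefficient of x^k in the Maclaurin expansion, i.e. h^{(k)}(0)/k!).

f: a_k = 0, 8, 0, -64/3, 0, 256/15, 0, -2048/315, …
g: a_k = 3, 3, 12, 21, 57, 120, 291, 651, …
h₀=f+g: left-lcm gives L₀, ord ≤ 3.
h₀' ⇒ L via d/dx closure of L₀.
L = (4672 + 20416·x + 66304·x^2 + 32640·x^3 + 66240·x^4 + 62208·x^5 + 62208·x^6) + (-464 - 2352·x + 3792·x^2 + 6752·x^3 - 2400·x^4 + 5184·x^5 + 24192·x^6 + 20736·x^7)·Dx + (292 + 1276·x + 4144·x^2 + 2040·x^3 + 4140·x^4 + 3888·x^5 + 3888·x^6)·Dx^2 + (-29 - 147·x + 237·x^2 + 422·x^3 - 150·x^4 + 324·x^5 + 1512·x^6 + 1296·x^7)·Dx^3  (order 3).
h: a_k = 11, 24, -1, 228, 2056/3, 1746, 203017/45, 12192, …
ICs: h(0) = 11, h′(0) = 24, h′′(0) = -2.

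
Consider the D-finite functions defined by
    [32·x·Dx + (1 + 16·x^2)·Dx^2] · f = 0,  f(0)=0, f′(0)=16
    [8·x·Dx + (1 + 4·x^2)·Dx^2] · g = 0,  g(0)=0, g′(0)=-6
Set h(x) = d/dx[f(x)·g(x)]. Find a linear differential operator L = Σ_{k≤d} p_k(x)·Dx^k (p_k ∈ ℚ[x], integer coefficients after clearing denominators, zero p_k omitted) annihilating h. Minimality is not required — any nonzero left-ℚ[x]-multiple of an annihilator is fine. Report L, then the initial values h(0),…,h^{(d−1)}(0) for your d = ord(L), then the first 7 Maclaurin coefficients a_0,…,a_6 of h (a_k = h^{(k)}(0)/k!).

L = (-1536·x - 51200·x^3 - 262144·x^5 + 655360·x^7 + 6291456·x^9) + (-80 - 6592·x^2 - 92160·x^4 - 229376·x^6 + 2293760·x^8 + 9437184·x^10)·Dx + (-160·x - 4480·x^3 - 30720·x^5 + 69632·x^7 + 1310720·x^9 + 3145728·x^11)·Dx^2 + (-1 - 40·x^2 - 464·x^4 + 29696·x^8 + 163840·x^10 + 262144·x^12)·Dx^3  (order 3).
h: a_k = 0, -192, 0, 2560, 0, -177152/5, 0, …
ICs: h(0) = 0, h′(0) = -192, h′′(0) = 0.

f: a_k = 0, 16, 0, -256/3, 0, 4096/5, 0, …
g: a_k = 0, -6, 0, 8, 0, -96/5, 0, …
h₀=f·g: eliminate ⇒ L₀, order ≤ 2·2.
Differentiate: ansatz ord ≤ ord L₀ ⇒ L.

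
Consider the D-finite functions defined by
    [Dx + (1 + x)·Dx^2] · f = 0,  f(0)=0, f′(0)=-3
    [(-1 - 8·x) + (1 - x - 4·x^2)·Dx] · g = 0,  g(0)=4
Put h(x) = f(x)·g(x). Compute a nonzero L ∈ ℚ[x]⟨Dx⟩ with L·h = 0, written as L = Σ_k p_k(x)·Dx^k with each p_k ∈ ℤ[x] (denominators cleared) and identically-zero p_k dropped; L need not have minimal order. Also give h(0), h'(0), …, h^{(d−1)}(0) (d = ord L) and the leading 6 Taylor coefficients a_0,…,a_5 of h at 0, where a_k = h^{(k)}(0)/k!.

f: a_k = 0, -3, 3/2, -1, 3/4, -3/5, …
g: a_k = 4, 4, 20, 36, 116, 260, …
L₀ := L_f ⊗_s L_g (sym. prod.), ord ≤ 2.
L = (9 + 16·x) + (1 + 19·x + 20·x^2)·Dx + (-1 + 5·x^2 + 4·x^3)·Dx^2  (order 2).
h: a_k = 0, -12, -6, -58, -79, -1567/5, …
ICs: h(0) = 0, h′(0) = -12.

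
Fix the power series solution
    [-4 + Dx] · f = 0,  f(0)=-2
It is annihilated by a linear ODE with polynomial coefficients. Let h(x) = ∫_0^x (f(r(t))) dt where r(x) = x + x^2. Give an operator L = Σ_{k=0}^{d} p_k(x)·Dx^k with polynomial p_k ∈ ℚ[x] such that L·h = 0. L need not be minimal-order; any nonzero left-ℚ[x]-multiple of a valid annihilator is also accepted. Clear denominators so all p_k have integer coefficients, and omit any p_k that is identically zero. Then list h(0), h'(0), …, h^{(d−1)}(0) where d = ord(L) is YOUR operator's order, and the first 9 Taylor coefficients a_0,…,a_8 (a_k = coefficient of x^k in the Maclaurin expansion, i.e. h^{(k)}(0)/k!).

f: a_k = -2, -8, -16, -64/3, -64/3, -256/15, -512/45, -2048/315, -1024/315, …
h₀=f(r): pull back L_f along r ⇒ L₀.
∫: right-multiply L₀ by Dx.
L = (-4 - 8·x)·Dx + Dx^2  (order 2).
h: a_k = 0, -2, -4, -8, -40/3, -304/15, -416/15, -11072/315, -13024/315, …
ICs: h(0) = 0, h′(0) = -2.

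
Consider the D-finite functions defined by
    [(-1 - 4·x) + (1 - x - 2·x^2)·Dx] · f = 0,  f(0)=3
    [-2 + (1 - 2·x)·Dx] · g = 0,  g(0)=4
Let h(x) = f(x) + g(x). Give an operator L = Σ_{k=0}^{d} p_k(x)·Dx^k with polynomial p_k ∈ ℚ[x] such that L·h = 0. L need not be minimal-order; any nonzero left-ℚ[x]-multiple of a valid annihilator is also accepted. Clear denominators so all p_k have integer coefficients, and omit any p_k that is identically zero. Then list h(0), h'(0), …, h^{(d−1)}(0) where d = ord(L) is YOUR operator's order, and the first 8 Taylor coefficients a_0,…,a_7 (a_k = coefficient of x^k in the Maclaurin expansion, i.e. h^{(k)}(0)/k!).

L = -4 + (-2 - 8·x)·Dx + (1 - x - 2·x^2)·Dx^2  (order 2).
h: a_k = 7, 11, 25, 47, 97, 191, 385, 767, …
ICs: h(0) = 7, h′(0) = 11.

f: a_k = 3, 3, 9, 15, 33, 63, 129, 255, …
g: a_k = 4, 8, 16, 32, 64, 128, 256, 512, …
h₀=f+g: left-lcm gives L₀, ord ≤ 2.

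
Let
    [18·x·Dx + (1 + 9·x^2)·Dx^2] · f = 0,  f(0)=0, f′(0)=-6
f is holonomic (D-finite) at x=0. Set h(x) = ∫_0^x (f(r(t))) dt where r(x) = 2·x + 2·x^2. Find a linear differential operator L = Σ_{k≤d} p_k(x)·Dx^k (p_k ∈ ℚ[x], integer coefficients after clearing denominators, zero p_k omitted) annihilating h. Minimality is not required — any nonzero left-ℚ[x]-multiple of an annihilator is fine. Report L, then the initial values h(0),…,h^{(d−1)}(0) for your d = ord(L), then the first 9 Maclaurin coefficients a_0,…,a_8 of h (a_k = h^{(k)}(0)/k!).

L = (-2 + 72·x + 288·x^2 + 432·x^3 + 216·x^4)·Dx^2 + (1 + 2·x + 36·x^2 + 144·x^3 + 180·x^4 + 72·x^5)·Dx^3  (order 3).
h: a_k = 0, 0, -6, -4, 36, 432/5, -2232/5, -15408/7, 42768/7, …
ICs: h(0) = 0, h′(0) = 0, h′′(0) = -12.

f: a_k = 0, -6, 0, 18, 0, -486/5, 0, 4374/7, 0, …
h₀=f(r): pull back L_f along r ⇒ L₀.
∫: right-multiply L₀ by Dx.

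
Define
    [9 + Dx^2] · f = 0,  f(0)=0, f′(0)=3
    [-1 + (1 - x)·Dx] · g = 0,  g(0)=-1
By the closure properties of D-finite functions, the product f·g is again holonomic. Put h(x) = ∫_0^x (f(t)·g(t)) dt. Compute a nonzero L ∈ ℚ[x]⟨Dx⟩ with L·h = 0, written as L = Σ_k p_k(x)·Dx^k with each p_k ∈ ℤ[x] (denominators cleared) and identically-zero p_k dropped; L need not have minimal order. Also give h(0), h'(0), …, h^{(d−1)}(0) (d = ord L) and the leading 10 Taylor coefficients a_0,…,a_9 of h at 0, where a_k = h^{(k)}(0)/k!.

f: a_k = 0, 3, 0, -9/2, 0, 81/40, 0, -243/560, 0, 243/4480, …
g: a_k = -1, -1, -1, -1, -1, -1, -1, -1, -1, -1, …
f·g: L₀ = L_f ⊗_s L_g, ord ≤ 2·1.
Integrate: L := L₀·Dx.
L = (-9 + 9·x)·Dx + 2·Dx^2 + (-1 + x)·Dx^3  (order 3).
h: a_k = 0, 0, -3/2, -1, 3/8, 3/10, -7/80, -3/40, -51/4480, -17/1680, …
ICs: h(0) = 0, h′(0) = 0, h′′(0) = -3.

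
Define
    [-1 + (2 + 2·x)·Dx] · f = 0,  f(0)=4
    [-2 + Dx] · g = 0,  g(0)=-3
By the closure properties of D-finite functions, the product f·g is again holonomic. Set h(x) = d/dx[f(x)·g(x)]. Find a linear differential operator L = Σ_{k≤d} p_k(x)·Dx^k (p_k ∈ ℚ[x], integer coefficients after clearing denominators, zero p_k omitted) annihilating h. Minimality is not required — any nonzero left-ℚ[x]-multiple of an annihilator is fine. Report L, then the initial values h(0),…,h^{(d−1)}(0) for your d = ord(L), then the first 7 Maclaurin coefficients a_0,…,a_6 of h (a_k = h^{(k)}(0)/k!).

f: a_k = 4, 2, -1/2, 1/4, -5/32, 7/64, -21/256, …
g: a_k = -3, -6, -6, -4, -2, -4/5, -4/15, …
h₀=f·g: eliminate ⇒ L₀, order ≤ 1·1.
h₀' ⇒ L via d/dx closure of L₀.
L = (23 + 40·x + 16·x^2) + (-10 - 18·x - 8·x^2)·Dx  (order 1).
h: a_k = -30, -69, -309/4, -449/8, -1949/64, -1643/128, -36047/7680, …
ICs: h(0) = -30.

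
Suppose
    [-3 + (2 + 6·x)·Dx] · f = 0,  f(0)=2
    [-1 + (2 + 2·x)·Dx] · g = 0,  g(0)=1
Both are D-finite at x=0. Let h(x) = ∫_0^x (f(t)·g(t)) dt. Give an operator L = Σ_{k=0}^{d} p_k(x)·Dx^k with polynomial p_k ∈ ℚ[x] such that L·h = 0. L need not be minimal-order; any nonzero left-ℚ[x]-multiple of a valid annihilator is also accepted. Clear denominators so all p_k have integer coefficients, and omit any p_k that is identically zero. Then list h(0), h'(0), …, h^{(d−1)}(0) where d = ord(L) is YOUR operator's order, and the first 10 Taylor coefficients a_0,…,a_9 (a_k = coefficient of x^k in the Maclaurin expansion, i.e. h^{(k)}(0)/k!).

L = (-2 - 3·x)·Dx + (1 + 4·x + 3·x^2)·Dx^2  (order 2).
h: a_k = 0, 2, 2, -1/3, 1/2, -17/20, 19/12, -177/56, 213/32, -2807/192, …
ICs: h(0) = 0, h′(0) = 2.

f: a_k = 2, 3, -9/4, 27/8, -405/64, 1701/128, -15309/512, 72171/1024, -2814669/16384, 14073345/32768, …
g: a_k = 1, 1/2, -1/8, 1/16, -5/128, 7/256, -21/1024, 33/2048, -429/32768, 715/65536, …
Sym-product of L_f,L_g gives L₀ (≤ ord 1).
h=∫h₀ ⇒ L = L₀·Dx.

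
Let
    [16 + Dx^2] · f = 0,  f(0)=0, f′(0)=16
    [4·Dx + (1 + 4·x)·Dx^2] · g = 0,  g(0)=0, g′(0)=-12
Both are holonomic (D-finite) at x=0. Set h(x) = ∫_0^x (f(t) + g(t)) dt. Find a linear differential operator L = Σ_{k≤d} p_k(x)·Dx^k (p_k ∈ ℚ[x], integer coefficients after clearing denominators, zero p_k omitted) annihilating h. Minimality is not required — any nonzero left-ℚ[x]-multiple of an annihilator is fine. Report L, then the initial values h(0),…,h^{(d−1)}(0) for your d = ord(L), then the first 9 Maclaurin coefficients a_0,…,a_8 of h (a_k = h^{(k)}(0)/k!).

f: a_k = 0, 16, 0, -128/3, 0, 512/15, 0, -4096/315, 0, …
g: a_k = 0, -12, 24, -64, 192, -3072/5, 2048, -49152/7, 24576, …
Sum ⇒ L₀ = lclm(L_f,L_g) in ℚ(x)⟨Dx⟩.
∫: right-multiply L₀ by Dx.
L = (448 + 512·x + 1024·x^2)·Dx^2 + (48 + 320·x + 768·x^2 + 1024·x^3)·Dx^3 + (28 + 32·x + 64·x^2)·Dx^4 + (3 + 20·x + 48·x^2 + 64·x^3)·Dx^5  (order 5).
h: a_k = 0, 0, 2, 8, -80/3, 192/5, -4352/45, 2048/7, -276992/315, …
ICs: h(0) = 0, h′(0) = 0, h′′(0) = 4, h′′′(0) = 48, h′′′′(0) = -640.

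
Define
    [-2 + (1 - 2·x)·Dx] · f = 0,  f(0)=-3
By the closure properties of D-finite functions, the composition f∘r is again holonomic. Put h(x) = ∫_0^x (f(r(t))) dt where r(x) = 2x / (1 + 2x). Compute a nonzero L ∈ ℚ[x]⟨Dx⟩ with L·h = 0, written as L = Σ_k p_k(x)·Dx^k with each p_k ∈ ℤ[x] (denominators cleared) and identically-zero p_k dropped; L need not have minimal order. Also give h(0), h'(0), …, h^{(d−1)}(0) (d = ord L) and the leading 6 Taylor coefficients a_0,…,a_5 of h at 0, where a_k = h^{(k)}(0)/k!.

f: a_k = -3, -6, -12, -24, -48, -96, …
Substitute x→r, Dx→(1/r')Dx; clear ⇒ L₀.
Integrate: L := L₀·Dx.
L = 4·Dx + (-1 + 4·x^2)·Dx^2  (order 2).
h: a_k = 0, -3, -6, -8, -12, -96/5, …
ICs: h(0) = 0, h′(0) = -3.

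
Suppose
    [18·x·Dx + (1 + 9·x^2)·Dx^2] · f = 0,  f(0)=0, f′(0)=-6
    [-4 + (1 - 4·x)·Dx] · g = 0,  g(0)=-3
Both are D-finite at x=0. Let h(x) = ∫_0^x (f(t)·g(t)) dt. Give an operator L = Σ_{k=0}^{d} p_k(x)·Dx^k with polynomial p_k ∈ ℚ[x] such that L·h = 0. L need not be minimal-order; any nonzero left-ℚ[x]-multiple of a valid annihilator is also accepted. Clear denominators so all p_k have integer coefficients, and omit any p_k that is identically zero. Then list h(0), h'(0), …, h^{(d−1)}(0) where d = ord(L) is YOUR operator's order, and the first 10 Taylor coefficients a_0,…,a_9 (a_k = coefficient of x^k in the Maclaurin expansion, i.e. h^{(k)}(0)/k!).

L = 72·x·Dx + (8 - 18·x + 144·x^2)·Dx^2 + (-1 + 4·x - 9·x^2 + 36·x^3)·Dx^3  (order 3).
h: a_k = 0, 0, 9, 24, 117/2, 936/5, 3363/5, 80712/35, 1097163/140, 975256/35, …
ICs: h(0) = 0, h′(0) = 0, h′′(0) = 18.

f: a_k = 0, -6, 0, 18, 0, -486/5, 0, 4374/7, 0, -4374, …
g: a_k = -3, -12, -48, -192, -768, -3072, -12288, -49152, -196608, -786432, …
f·g: L₀ = L_f ⊗_s L_g, ord ≤ 2·1.
h=∫₀ˣh₀: take L = L₀·Dx.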